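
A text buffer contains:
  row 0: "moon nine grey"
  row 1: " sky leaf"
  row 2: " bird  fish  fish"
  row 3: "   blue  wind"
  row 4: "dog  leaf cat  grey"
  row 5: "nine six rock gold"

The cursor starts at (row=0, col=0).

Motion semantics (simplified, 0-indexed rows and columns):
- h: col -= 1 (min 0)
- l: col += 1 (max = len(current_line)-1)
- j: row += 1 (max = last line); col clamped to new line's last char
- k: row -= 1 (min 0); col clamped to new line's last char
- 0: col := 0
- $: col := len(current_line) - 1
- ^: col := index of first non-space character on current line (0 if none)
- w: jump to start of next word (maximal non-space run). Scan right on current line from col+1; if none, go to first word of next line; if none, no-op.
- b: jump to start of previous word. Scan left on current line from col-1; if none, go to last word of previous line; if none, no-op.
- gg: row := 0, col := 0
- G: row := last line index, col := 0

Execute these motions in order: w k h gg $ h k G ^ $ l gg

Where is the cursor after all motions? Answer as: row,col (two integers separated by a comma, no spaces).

Answer: 0,0

Derivation:
After 1 (w): row=0 col=5 char='n'
After 2 (k): row=0 col=5 char='n'
After 3 (h): row=0 col=4 char='_'
After 4 (gg): row=0 col=0 char='m'
After 5 ($): row=0 col=13 char='y'
After 6 (h): row=0 col=12 char='e'
After 7 (k): row=0 col=12 char='e'
After 8 (G): row=5 col=0 char='n'
After 9 (^): row=5 col=0 char='n'
After 10 ($): row=5 col=17 char='d'
After 11 (l): row=5 col=17 char='d'
After 12 (gg): row=0 col=0 char='m'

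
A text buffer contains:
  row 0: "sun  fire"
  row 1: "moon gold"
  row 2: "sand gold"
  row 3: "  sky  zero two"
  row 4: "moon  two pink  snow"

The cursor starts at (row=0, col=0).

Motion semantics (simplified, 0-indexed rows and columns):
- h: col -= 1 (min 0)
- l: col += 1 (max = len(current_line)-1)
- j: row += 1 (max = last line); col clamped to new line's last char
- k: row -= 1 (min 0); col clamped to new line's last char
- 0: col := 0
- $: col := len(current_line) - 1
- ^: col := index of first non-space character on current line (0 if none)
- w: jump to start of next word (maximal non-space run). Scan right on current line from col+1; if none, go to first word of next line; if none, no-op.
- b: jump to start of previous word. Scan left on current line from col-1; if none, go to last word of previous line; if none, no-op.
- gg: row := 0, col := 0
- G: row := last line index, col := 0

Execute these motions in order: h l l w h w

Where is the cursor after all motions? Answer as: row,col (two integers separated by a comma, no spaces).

After 1 (h): row=0 col=0 char='s'
After 2 (l): row=0 col=1 char='u'
After 3 (l): row=0 col=2 char='n'
After 4 (w): row=0 col=5 char='f'
After 5 (h): row=0 col=4 char='_'
After 6 (w): row=0 col=5 char='f'

Answer: 0,5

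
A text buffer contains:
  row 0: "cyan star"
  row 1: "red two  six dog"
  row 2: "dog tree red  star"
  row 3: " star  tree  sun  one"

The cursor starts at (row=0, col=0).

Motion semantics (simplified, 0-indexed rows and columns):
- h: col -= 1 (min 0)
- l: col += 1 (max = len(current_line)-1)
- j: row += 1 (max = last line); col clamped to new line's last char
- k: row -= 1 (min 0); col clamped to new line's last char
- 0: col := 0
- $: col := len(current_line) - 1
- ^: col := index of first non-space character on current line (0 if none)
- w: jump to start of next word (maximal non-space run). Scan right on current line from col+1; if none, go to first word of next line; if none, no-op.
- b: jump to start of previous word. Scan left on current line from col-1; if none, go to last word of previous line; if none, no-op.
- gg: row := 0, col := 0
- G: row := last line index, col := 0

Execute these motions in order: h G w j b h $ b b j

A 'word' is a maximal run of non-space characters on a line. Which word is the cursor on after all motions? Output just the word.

After 1 (h): row=0 col=0 char='c'
After 2 (G): row=3 col=0 char='_'
After 3 (w): row=3 col=1 char='s'
After 4 (j): row=3 col=1 char='s'
After 5 (b): row=2 col=14 char='s'
After 6 (h): row=2 col=13 char='_'
After 7 ($): row=2 col=17 char='r'
After 8 (b): row=2 col=14 char='s'
After 9 (b): row=2 col=9 char='r'
After 10 (j): row=3 col=9 char='e'

Answer: tree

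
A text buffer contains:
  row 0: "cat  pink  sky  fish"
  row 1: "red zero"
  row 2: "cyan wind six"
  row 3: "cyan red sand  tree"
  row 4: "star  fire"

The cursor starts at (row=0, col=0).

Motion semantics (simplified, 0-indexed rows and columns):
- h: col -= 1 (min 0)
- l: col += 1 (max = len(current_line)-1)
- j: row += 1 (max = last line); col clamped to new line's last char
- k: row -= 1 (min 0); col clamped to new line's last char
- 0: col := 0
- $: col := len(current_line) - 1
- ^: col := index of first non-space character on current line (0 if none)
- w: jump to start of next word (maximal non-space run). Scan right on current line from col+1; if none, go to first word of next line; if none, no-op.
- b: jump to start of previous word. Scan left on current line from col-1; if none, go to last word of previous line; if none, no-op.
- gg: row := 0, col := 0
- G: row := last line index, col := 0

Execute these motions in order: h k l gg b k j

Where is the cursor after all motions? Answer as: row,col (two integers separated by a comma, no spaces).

After 1 (h): row=0 col=0 char='c'
After 2 (k): row=0 col=0 char='c'
After 3 (l): row=0 col=1 char='a'
After 4 (gg): row=0 col=0 char='c'
After 5 (b): row=0 col=0 char='c'
After 6 (k): row=0 col=0 char='c'
After 7 (j): row=1 col=0 char='r'

Answer: 1,0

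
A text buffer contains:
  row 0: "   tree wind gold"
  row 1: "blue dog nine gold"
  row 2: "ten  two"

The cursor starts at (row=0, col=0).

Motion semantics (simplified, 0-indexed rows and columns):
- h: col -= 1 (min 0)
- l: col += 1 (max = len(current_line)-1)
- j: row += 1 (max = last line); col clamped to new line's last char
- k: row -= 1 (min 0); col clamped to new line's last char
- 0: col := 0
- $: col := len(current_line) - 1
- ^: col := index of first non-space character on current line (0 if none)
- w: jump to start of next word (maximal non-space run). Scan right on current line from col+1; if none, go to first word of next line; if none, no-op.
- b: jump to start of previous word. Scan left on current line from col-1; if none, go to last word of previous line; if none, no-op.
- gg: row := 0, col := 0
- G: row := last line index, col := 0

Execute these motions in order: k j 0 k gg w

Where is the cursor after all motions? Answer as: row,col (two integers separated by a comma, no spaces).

Answer: 0,3

Derivation:
After 1 (k): row=0 col=0 char='_'
After 2 (j): row=1 col=0 char='b'
After 3 (0): row=1 col=0 char='b'
After 4 (k): row=0 col=0 char='_'
After 5 (gg): row=0 col=0 char='_'
After 6 (w): row=0 col=3 char='t'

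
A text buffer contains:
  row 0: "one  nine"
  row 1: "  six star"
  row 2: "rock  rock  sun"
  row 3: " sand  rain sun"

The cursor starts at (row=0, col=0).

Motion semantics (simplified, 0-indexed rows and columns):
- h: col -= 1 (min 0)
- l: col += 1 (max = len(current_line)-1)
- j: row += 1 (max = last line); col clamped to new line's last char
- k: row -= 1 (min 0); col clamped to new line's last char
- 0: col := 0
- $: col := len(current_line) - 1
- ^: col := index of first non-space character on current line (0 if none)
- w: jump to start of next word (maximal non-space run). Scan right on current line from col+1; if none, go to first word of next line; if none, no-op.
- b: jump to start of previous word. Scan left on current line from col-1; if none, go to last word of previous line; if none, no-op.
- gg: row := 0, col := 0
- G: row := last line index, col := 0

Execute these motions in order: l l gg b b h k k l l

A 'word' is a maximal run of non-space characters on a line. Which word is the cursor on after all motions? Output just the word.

After 1 (l): row=0 col=1 char='n'
After 2 (l): row=0 col=2 char='e'
After 3 (gg): row=0 col=0 char='o'
After 4 (b): row=0 col=0 char='o'
After 5 (b): row=0 col=0 char='o'
After 6 (h): row=0 col=0 char='o'
After 7 (k): row=0 col=0 char='o'
After 8 (k): row=0 col=0 char='o'
After 9 (l): row=0 col=1 char='n'
After 10 (l): row=0 col=2 char='e'

Answer: one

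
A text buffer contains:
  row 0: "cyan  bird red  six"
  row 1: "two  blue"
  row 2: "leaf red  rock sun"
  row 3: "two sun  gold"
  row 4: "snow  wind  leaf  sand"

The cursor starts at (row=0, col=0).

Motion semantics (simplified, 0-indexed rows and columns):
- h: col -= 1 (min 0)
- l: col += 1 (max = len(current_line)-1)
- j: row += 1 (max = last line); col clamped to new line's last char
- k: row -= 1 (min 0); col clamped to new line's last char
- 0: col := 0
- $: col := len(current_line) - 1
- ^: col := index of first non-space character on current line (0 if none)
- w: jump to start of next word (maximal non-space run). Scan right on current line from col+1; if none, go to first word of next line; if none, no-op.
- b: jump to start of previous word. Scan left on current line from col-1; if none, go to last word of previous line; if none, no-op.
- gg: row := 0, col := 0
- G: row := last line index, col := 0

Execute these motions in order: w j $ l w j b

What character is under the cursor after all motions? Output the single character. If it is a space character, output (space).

Answer: s

Derivation:
After 1 (w): row=0 col=6 char='b'
After 2 (j): row=1 col=6 char='l'
After 3 ($): row=1 col=8 char='e'
After 4 (l): row=1 col=8 char='e'
After 5 (w): row=2 col=0 char='l'
After 6 (j): row=3 col=0 char='t'
After 7 (b): row=2 col=15 char='s'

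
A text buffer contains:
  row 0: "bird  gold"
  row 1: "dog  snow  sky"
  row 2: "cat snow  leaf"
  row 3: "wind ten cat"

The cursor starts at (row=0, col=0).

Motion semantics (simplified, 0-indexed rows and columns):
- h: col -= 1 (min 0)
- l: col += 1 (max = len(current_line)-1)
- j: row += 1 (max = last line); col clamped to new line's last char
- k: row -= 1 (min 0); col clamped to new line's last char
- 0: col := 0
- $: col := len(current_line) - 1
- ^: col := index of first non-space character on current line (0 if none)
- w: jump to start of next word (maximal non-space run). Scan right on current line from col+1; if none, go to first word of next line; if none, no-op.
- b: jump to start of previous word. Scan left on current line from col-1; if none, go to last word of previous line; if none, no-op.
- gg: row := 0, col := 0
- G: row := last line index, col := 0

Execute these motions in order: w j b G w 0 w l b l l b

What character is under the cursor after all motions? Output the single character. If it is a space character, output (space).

Answer: t

Derivation:
After 1 (w): row=0 col=6 char='g'
After 2 (j): row=1 col=6 char='n'
After 3 (b): row=1 col=5 char='s'
After 4 (G): row=3 col=0 char='w'
After 5 (w): row=3 col=5 char='t'
After 6 (0): row=3 col=0 char='w'
After 7 (w): row=3 col=5 char='t'
After 8 (l): row=3 col=6 char='e'
After 9 (b): row=3 col=5 char='t'
After 10 (l): row=3 col=6 char='e'
After 11 (l): row=3 col=7 char='n'
After 12 (b): row=3 col=5 char='t'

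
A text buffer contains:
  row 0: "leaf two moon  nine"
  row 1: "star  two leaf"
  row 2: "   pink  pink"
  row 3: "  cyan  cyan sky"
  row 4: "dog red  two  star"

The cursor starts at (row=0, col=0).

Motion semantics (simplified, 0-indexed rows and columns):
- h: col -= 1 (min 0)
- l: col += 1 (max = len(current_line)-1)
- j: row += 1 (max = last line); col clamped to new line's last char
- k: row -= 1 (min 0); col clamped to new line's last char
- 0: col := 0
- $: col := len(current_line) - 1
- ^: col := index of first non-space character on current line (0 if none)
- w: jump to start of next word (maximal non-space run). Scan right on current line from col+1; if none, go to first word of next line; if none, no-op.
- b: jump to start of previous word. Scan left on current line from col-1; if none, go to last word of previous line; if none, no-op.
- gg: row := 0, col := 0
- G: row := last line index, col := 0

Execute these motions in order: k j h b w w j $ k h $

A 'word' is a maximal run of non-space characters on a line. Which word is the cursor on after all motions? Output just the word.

After 1 (k): row=0 col=0 char='l'
After 2 (j): row=1 col=0 char='s'
After 3 (h): row=1 col=0 char='s'
After 4 (b): row=0 col=15 char='n'
After 5 (w): row=1 col=0 char='s'
After 6 (w): row=1 col=6 char='t'
After 7 (j): row=2 col=6 char='k'
After 8 ($): row=2 col=12 char='k'
After 9 (k): row=1 col=12 char='a'
After 10 (h): row=1 col=11 char='e'
After 11 ($): row=1 col=13 char='f'

Answer: leaf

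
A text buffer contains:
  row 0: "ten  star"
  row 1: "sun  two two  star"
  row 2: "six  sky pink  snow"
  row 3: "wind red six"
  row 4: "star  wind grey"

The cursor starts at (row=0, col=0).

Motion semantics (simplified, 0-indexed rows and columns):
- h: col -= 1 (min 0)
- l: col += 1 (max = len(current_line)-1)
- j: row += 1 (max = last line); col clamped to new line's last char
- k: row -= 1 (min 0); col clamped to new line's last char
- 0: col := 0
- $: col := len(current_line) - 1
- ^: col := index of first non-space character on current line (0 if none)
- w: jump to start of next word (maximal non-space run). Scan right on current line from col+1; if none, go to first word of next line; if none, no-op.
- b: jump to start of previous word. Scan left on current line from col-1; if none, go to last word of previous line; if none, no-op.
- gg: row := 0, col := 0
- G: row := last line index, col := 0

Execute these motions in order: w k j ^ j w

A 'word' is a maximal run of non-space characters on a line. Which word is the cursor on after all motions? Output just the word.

After 1 (w): row=0 col=5 char='s'
After 2 (k): row=0 col=5 char='s'
After 3 (j): row=1 col=5 char='t'
After 4 (^): row=1 col=0 char='s'
After 5 (j): row=2 col=0 char='s'
After 6 (w): row=2 col=5 char='s'

Answer: sky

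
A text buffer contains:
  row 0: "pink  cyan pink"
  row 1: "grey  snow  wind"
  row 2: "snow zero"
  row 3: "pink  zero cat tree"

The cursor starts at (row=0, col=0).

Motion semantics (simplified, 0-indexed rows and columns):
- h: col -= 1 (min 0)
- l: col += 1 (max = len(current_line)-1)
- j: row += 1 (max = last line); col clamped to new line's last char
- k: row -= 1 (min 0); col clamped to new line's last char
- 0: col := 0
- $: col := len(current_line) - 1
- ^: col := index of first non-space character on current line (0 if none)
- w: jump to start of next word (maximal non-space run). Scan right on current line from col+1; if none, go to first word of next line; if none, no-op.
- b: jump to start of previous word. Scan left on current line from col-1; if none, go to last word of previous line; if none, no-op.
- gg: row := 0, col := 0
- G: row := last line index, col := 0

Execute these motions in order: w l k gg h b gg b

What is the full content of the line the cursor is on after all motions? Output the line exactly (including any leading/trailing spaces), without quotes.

After 1 (w): row=0 col=6 char='c'
After 2 (l): row=0 col=7 char='y'
After 3 (k): row=0 col=7 char='y'
After 4 (gg): row=0 col=0 char='p'
After 5 (h): row=0 col=0 char='p'
After 6 (b): row=0 col=0 char='p'
After 7 (gg): row=0 col=0 char='p'
After 8 (b): row=0 col=0 char='p'

Answer: pink  cyan pink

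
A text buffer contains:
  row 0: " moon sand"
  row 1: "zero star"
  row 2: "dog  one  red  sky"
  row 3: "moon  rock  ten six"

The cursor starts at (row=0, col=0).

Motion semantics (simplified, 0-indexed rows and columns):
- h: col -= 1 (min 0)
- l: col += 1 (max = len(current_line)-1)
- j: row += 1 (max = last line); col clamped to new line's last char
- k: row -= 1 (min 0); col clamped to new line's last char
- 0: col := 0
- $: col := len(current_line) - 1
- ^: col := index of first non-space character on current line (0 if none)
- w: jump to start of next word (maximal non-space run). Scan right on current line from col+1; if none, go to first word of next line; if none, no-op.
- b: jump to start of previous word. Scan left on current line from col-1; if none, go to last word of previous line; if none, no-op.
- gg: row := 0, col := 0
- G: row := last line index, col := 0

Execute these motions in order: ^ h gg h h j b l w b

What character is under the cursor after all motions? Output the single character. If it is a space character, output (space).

After 1 (^): row=0 col=1 char='m'
After 2 (h): row=0 col=0 char='_'
After 3 (gg): row=0 col=0 char='_'
After 4 (h): row=0 col=0 char='_'
After 5 (h): row=0 col=0 char='_'
After 6 (j): row=1 col=0 char='z'
After 7 (b): row=0 col=6 char='s'
After 8 (l): row=0 col=7 char='a'
After 9 (w): row=1 col=0 char='z'
After 10 (b): row=0 col=6 char='s'

Answer: s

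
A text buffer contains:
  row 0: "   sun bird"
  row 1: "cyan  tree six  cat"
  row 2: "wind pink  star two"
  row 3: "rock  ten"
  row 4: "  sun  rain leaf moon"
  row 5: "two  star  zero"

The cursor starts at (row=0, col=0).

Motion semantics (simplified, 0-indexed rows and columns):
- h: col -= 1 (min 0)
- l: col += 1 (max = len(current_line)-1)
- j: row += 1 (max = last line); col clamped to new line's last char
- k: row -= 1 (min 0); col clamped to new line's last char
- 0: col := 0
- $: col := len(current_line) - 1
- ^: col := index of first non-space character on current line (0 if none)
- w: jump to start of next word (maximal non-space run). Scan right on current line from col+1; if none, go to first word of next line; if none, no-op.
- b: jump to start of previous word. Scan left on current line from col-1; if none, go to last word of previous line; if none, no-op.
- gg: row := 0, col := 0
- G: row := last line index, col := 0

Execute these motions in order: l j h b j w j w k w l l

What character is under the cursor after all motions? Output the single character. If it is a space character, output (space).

After 1 (l): row=0 col=1 char='_'
After 2 (j): row=1 col=1 char='y'
After 3 (h): row=1 col=0 char='c'
After 4 (b): row=0 col=7 char='b'
After 5 (j): row=1 col=7 char='r'
After 6 (w): row=1 col=11 char='s'
After 7 (j): row=2 col=11 char='s'
After 8 (w): row=2 col=16 char='t'
After 9 (k): row=1 col=16 char='c'
After 10 (w): row=2 col=0 char='w'
After 11 (l): row=2 col=1 char='i'
After 12 (l): row=2 col=2 char='n'

Answer: n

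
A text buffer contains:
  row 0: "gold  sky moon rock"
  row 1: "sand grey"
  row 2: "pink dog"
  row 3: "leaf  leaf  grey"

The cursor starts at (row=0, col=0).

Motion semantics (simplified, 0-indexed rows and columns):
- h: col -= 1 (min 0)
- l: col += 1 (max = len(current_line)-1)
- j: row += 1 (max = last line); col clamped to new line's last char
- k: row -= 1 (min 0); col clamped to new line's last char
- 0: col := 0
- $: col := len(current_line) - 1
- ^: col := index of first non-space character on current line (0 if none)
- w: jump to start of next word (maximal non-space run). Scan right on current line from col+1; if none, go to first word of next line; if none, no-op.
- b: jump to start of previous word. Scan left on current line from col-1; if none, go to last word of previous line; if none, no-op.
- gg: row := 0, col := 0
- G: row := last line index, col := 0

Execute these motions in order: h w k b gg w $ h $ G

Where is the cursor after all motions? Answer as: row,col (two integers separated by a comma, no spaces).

Answer: 3,0

Derivation:
After 1 (h): row=0 col=0 char='g'
After 2 (w): row=0 col=6 char='s'
After 3 (k): row=0 col=6 char='s'
After 4 (b): row=0 col=0 char='g'
After 5 (gg): row=0 col=0 char='g'
After 6 (w): row=0 col=6 char='s'
After 7 ($): row=0 col=18 char='k'
After 8 (h): row=0 col=17 char='c'
After 9 ($): row=0 col=18 char='k'
After 10 (G): row=3 col=0 char='l'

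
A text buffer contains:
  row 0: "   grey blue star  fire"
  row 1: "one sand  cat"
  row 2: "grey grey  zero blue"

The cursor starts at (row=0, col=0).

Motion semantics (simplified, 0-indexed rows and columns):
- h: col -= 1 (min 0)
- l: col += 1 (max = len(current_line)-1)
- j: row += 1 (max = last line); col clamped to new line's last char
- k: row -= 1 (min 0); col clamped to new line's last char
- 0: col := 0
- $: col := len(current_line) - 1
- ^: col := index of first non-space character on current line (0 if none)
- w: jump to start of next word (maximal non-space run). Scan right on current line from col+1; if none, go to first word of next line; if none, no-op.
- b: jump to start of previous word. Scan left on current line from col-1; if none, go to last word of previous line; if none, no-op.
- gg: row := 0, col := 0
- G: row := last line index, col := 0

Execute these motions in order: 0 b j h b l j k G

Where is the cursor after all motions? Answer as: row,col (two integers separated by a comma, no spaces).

Answer: 2,0

Derivation:
After 1 (0): row=0 col=0 char='_'
After 2 (b): row=0 col=0 char='_'
After 3 (j): row=1 col=0 char='o'
After 4 (h): row=1 col=0 char='o'
After 5 (b): row=0 col=19 char='f'
After 6 (l): row=0 col=20 char='i'
After 7 (j): row=1 col=12 char='t'
After 8 (k): row=0 col=12 char='_'
After 9 (G): row=2 col=0 char='g'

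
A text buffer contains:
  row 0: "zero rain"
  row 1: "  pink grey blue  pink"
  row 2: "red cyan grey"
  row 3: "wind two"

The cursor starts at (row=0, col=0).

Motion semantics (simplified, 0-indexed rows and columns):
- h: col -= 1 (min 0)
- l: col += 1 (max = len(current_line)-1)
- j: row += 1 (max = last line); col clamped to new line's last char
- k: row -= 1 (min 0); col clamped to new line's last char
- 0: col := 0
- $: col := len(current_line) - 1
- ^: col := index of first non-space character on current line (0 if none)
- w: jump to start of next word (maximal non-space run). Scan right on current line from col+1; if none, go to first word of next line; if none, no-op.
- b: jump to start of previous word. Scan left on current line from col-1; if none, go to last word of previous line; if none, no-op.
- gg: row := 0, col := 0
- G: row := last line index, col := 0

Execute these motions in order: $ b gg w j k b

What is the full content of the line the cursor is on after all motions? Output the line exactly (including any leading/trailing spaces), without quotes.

Answer: zero rain

Derivation:
After 1 ($): row=0 col=8 char='n'
After 2 (b): row=0 col=5 char='r'
After 3 (gg): row=0 col=0 char='z'
After 4 (w): row=0 col=5 char='r'
After 5 (j): row=1 col=5 char='k'
After 6 (k): row=0 col=5 char='r'
After 7 (b): row=0 col=0 char='z'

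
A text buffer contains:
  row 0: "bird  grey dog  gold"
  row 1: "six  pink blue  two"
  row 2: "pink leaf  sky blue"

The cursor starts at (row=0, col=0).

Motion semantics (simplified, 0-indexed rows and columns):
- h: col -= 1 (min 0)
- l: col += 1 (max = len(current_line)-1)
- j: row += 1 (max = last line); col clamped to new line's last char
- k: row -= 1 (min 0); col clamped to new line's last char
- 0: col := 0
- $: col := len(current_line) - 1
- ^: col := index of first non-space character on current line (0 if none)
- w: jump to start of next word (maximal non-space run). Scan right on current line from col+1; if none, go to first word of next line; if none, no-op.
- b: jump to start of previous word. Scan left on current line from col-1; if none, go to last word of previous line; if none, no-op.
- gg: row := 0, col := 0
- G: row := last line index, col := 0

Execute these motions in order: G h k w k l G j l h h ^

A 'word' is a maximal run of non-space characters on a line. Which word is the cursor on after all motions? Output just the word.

After 1 (G): row=2 col=0 char='p'
After 2 (h): row=2 col=0 char='p'
After 3 (k): row=1 col=0 char='s'
After 4 (w): row=1 col=5 char='p'
After 5 (k): row=0 col=5 char='_'
After 6 (l): row=0 col=6 char='g'
After 7 (G): row=2 col=0 char='p'
After 8 (j): row=2 col=0 char='p'
After 9 (l): row=2 col=1 char='i'
After 10 (h): row=2 col=0 char='p'
After 11 (h): row=2 col=0 char='p'
After 12 (^): row=2 col=0 char='p'

Answer: pink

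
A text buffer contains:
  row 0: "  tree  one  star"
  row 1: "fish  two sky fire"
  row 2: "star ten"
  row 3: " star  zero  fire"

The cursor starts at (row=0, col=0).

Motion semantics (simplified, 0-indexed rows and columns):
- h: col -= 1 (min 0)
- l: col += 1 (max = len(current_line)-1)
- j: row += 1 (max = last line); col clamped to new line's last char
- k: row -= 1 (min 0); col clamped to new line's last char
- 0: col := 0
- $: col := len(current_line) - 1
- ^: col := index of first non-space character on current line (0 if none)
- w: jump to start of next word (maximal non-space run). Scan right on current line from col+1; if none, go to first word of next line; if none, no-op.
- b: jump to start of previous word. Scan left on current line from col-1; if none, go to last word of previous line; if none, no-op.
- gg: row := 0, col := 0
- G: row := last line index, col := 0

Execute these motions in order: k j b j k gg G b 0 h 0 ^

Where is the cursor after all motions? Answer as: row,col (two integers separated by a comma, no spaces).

Answer: 2,0

Derivation:
After 1 (k): row=0 col=0 char='_'
After 2 (j): row=1 col=0 char='f'
After 3 (b): row=0 col=13 char='s'
After 4 (j): row=1 col=13 char='_'
After 5 (k): row=0 col=13 char='s'
After 6 (gg): row=0 col=0 char='_'
After 7 (G): row=3 col=0 char='_'
After 8 (b): row=2 col=5 char='t'
After 9 (0): row=2 col=0 char='s'
After 10 (h): row=2 col=0 char='s'
After 11 (0): row=2 col=0 char='s'
After 12 (^): row=2 col=0 char='s'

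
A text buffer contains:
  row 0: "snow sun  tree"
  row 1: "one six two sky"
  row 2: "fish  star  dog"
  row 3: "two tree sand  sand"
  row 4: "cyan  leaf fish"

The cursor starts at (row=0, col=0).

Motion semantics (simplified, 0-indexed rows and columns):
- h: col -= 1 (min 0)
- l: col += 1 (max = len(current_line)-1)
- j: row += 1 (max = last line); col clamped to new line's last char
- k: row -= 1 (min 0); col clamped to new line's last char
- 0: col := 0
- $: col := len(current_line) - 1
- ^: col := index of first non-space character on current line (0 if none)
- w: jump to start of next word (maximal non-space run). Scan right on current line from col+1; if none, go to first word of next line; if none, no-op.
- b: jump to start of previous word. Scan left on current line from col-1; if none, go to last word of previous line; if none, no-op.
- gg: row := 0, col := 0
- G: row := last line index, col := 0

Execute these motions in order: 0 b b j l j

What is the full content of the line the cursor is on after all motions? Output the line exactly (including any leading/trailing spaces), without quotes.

Answer: fish  star  dog

Derivation:
After 1 (0): row=0 col=0 char='s'
After 2 (b): row=0 col=0 char='s'
After 3 (b): row=0 col=0 char='s'
After 4 (j): row=1 col=0 char='o'
After 5 (l): row=1 col=1 char='n'
After 6 (j): row=2 col=1 char='i'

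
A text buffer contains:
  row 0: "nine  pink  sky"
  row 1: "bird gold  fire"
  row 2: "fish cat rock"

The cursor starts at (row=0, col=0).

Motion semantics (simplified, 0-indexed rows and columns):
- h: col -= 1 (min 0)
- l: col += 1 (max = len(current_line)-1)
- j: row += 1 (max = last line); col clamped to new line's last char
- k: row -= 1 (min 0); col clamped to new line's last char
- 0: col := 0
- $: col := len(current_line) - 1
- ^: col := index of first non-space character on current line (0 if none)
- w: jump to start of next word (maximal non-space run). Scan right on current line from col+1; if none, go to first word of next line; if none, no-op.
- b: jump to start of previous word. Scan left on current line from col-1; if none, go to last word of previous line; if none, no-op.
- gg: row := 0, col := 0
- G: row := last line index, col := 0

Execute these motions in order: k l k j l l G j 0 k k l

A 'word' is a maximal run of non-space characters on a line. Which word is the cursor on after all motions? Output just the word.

After 1 (k): row=0 col=0 char='n'
After 2 (l): row=0 col=1 char='i'
After 3 (k): row=0 col=1 char='i'
After 4 (j): row=1 col=1 char='i'
After 5 (l): row=1 col=2 char='r'
After 6 (l): row=1 col=3 char='d'
After 7 (G): row=2 col=0 char='f'
After 8 (j): row=2 col=0 char='f'
After 9 (0): row=2 col=0 char='f'
After 10 (k): row=1 col=0 char='b'
After 11 (k): row=0 col=0 char='n'
After 12 (l): row=0 col=1 char='i'

Answer: nine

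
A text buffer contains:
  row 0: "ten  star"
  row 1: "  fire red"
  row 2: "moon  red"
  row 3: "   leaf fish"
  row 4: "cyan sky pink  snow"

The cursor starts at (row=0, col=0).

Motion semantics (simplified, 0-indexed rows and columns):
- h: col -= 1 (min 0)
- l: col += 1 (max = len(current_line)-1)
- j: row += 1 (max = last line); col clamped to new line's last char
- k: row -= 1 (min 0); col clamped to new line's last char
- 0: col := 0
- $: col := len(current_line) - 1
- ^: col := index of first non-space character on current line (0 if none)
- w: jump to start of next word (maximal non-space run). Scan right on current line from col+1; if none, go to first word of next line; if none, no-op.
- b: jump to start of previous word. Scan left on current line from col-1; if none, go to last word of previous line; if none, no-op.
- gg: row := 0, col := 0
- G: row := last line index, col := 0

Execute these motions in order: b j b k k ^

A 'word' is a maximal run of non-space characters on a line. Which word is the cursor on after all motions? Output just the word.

After 1 (b): row=0 col=0 char='t'
After 2 (j): row=1 col=0 char='_'
After 3 (b): row=0 col=5 char='s'
After 4 (k): row=0 col=5 char='s'
After 5 (k): row=0 col=5 char='s'
After 6 (^): row=0 col=0 char='t'

Answer: ten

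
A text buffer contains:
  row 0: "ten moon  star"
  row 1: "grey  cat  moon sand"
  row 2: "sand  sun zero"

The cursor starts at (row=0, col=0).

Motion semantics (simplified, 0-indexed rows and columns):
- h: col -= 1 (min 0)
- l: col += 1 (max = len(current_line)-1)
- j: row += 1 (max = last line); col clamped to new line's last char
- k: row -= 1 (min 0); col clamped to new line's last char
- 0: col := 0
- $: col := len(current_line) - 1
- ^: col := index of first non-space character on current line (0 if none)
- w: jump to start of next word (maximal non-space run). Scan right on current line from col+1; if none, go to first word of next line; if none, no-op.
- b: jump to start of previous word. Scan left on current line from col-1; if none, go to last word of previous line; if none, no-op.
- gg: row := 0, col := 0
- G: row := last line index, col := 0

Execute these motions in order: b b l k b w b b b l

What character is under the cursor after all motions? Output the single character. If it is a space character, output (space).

Answer: e

Derivation:
After 1 (b): row=0 col=0 char='t'
After 2 (b): row=0 col=0 char='t'
After 3 (l): row=0 col=1 char='e'
After 4 (k): row=0 col=1 char='e'
After 5 (b): row=0 col=0 char='t'
After 6 (w): row=0 col=4 char='m'
After 7 (b): row=0 col=0 char='t'
After 8 (b): row=0 col=0 char='t'
After 9 (b): row=0 col=0 char='t'
After 10 (l): row=0 col=1 char='e'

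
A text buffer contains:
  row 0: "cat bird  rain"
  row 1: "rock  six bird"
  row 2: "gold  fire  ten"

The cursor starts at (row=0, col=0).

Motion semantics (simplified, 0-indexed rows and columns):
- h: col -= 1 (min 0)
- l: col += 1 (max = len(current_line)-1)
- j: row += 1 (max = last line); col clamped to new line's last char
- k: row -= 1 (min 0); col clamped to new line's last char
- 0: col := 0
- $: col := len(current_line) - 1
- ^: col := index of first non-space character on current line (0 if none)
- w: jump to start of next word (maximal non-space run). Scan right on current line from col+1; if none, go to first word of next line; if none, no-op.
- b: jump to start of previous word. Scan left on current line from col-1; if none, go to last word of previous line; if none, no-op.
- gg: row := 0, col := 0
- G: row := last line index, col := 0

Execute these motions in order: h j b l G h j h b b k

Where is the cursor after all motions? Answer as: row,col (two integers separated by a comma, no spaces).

After 1 (h): row=0 col=0 char='c'
After 2 (j): row=1 col=0 char='r'
After 3 (b): row=0 col=10 char='r'
After 4 (l): row=0 col=11 char='a'
After 5 (G): row=2 col=0 char='g'
After 6 (h): row=2 col=0 char='g'
After 7 (j): row=2 col=0 char='g'
After 8 (h): row=2 col=0 char='g'
After 9 (b): row=1 col=10 char='b'
After 10 (b): row=1 col=6 char='s'
After 11 (k): row=0 col=6 char='r'

Answer: 0,6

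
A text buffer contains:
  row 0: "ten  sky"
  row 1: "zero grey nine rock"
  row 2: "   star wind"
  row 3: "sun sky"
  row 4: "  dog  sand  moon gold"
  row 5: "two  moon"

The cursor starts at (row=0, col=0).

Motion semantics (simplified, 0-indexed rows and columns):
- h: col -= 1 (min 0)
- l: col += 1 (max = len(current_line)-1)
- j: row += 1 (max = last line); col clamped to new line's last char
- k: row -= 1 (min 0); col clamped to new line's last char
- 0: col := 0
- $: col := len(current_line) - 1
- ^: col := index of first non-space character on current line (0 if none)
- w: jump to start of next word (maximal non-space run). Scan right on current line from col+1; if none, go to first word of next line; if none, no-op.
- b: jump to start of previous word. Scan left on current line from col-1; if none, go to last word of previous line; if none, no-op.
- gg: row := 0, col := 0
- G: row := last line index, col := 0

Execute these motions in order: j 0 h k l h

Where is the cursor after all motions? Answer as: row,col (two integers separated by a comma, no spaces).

Answer: 0,0

Derivation:
After 1 (j): row=1 col=0 char='z'
After 2 (0): row=1 col=0 char='z'
After 3 (h): row=1 col=0 char='z'
After 4 (k): row=0 col=0 char='t'
After 5 (l): row=0 col=1 char='e'
After 6 (h): row=0 col=0 char='t'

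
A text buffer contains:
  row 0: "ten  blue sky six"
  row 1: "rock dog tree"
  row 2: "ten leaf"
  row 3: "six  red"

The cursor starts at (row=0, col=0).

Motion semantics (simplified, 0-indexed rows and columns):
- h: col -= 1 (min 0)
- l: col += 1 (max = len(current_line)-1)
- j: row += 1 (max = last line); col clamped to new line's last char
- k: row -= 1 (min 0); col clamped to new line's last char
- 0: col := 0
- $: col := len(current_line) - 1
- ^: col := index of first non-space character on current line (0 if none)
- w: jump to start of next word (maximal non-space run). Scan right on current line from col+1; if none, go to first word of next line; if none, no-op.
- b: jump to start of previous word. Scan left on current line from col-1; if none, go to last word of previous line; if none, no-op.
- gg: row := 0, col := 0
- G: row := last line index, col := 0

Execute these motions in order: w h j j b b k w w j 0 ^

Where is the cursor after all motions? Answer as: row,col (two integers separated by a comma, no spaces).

Answer: 1,0

Derivation:
After 1 (w): row=0 col=5 char='b'
After 2 (h): row=0 col=4 char='_'
After 3 (j): row=1 col=4 char='_'
After 4 (j): row=2 col=4 char='l'
After 5 (b): row=2 col=0 char='t'
After 6 (b): row=1 col=9 char='t'
After 7 (k): row=0 col=9 char='_'
After 8 (w): row=0 col=10 char='s'
After 9 (w): row=0 col=14 char='s'
After 10 (j): row=1 col=12 char='e'
After 11 (0): row=1 col=0 char='r'
After 12 (^): row=1 col=0 char='r'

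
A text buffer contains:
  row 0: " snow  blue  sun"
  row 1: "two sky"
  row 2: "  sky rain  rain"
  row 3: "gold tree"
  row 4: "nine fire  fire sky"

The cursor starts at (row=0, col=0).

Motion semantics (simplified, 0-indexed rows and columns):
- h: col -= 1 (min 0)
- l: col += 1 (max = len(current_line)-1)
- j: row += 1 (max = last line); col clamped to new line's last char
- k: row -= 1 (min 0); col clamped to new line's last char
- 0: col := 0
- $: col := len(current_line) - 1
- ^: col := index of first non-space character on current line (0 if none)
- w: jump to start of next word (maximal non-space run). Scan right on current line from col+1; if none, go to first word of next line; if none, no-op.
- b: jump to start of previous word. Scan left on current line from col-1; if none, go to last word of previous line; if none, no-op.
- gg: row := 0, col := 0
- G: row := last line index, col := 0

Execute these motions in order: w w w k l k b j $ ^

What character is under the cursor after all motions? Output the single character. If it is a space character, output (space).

Answer: t

Derivation:
After 1 (w): row=0 col=1 char='s'
After 2 (w): row=0 col=7 char='b'
After 3 (w): row=0 col=13 char='s'
After 4 (k): row=0 col=13 char='s'
After 5 (l): row=0 col=14 char='u'
After 6 (k): row=0 col=14 char='u'
After 7 (b): row=0 col=13 char='s'
After 8 (j): row=1 col=6 char='y'
After 9 ($): row=1 col=6 char='y'
After 10 (^): row=1 col=0 char='t'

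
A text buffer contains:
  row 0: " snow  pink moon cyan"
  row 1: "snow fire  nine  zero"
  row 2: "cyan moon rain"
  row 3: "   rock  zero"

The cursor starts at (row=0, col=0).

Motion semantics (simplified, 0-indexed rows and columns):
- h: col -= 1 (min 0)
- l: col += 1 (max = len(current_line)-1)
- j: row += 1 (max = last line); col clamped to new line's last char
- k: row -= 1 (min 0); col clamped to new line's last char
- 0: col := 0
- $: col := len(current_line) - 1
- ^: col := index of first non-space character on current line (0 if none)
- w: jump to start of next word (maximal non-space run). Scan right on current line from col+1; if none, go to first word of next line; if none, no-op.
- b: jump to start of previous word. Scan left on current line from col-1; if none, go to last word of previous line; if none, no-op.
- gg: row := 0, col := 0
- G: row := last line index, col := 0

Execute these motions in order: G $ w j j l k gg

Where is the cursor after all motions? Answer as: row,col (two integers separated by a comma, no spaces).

After 1 (G): row=3 col=0 char='_'
After 2 ($): row=3 col=12 char='o'
After 3 (w): row=3 col=12 char='o'
After 4 (j): row=3 col=12 char='o'
After 5 (j): row=3 col=12 char='o'
After 6 (l): row=3 col=12 char='o'
After 7 (k): row=2 col=12 char='i'
After 8 (gg): row=0 col=0 char='_'

Answer: 0,0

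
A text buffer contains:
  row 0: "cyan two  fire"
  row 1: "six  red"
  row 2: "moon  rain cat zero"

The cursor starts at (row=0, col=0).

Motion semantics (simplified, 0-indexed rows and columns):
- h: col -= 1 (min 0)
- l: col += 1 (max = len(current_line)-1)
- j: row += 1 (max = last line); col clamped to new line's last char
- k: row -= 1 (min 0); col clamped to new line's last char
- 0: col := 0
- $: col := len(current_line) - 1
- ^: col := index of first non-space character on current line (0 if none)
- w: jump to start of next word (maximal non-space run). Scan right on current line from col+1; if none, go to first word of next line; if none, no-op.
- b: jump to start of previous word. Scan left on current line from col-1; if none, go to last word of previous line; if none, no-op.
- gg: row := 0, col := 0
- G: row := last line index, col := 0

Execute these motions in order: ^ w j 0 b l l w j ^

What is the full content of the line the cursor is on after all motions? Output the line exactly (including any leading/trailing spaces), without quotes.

After 1 (^): row=0 col=0 char='c'
After 2 (w): row=0 col=5 char='t'
After 3 (j): row=1 col=5 char='r'
After 4 (0): row=1 col=0 char='s'
After 5 (b): row=0 col=10 char='f'
After 6 (l): row=0 col=11 char='i'
After 7 (l): row=0 col=12 char='r'
After 8 (w): row=1 col=0 char='s'
After 9 (j): row=2 col=0 char='m'
After 10 (^): row=2 col=0 char='m'

Answer: moon  rain cat zero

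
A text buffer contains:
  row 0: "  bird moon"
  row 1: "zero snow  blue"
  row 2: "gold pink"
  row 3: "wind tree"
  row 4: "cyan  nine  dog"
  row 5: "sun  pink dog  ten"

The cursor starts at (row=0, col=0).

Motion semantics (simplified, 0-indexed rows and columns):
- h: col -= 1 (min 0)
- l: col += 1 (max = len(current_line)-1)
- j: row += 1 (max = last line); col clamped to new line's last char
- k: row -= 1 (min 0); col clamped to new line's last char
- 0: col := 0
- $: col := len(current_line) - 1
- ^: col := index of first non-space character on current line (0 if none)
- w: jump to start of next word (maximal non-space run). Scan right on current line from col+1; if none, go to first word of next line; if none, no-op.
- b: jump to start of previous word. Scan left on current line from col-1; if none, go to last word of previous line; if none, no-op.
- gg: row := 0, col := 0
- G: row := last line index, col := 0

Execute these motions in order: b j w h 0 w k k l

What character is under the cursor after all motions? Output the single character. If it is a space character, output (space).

Answer: (space)

Derivation:
After 1 (b): row=0 col=0 char='_'
After 2 (j): row=1 col=0 char='z'
After 3 (w): row=1 col=5 char='s'
After 4 (h): row=1 col=4 char='_'
After 5 (0): row=1 col=0 char='z'
After 6 (w): row=1 col=5 char='s'
After 7 (k): row=0 col=5 char='d'
After 8 (k): row=0 col=5 char='d'
After 9 (l): row=0 col=6 char='_'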